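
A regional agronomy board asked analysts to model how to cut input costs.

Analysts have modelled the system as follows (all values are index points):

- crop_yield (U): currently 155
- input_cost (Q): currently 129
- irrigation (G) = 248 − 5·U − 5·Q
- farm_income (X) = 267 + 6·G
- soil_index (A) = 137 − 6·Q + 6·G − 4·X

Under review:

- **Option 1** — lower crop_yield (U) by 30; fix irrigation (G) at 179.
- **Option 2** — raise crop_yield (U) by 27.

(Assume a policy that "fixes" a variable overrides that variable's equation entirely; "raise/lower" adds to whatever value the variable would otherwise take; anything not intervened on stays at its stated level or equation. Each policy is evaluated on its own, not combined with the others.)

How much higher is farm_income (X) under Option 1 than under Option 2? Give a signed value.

8916

Option 1 (U − 30, G := 179):
  U = 155 − 30 = 125
  Q = 129
  G = 179
  X = 267 + 6·179 = 1341
Option 2 (U + 27):
  U = 155 + 27 = 182
  Q = 129
  G = 248 − 5·182 − 5·129 = -1307
  X = 267 + 6·(-1307) = -7575
X: 1341 − (-7575) = 8916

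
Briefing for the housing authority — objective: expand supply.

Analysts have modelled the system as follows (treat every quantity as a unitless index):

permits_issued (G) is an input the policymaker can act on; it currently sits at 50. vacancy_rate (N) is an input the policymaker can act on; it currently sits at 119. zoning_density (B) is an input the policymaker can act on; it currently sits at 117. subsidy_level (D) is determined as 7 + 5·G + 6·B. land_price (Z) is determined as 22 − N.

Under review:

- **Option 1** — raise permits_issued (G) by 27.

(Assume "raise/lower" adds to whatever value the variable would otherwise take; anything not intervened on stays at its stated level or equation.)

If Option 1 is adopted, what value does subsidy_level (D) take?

Option 1 (G + 27):
  G = 50 + 27 = 77
  B = 117
  D = 7 + 5·77 + 6·117 = 1094

1094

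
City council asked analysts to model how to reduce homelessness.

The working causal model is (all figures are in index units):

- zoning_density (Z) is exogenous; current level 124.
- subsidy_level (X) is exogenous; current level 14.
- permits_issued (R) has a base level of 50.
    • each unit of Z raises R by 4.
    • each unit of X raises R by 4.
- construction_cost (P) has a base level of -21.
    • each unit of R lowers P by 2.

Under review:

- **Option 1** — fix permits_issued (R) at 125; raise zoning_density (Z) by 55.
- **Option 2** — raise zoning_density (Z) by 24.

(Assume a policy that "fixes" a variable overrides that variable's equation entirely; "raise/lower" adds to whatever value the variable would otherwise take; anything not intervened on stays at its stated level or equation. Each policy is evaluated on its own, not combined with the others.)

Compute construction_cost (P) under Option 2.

Option 2 (Z + 24):
  Z = 124 + 24 = 148
  X = 14
  R = 50 + 4·148 + 4·14 = 698
  P = -21 − 2·698 = -1417

-1417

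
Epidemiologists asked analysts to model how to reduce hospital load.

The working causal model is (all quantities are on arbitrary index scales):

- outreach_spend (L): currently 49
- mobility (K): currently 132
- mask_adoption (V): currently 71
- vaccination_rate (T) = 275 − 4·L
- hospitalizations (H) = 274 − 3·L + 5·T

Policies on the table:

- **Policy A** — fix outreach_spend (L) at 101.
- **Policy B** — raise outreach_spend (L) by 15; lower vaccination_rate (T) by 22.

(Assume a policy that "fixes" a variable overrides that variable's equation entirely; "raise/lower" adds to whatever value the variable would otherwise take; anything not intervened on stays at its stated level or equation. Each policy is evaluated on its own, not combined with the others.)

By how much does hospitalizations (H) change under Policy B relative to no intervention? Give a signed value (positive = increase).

-455

Baseline:
  L = 49
  T = 275 − 4·49 = 79
  H = 274 − 3·49 + 5·79 = 522
Policy B (L + 15, T − 22):
  L = 49 + 15 = 64
  T = 275 − 4·64 (−22 from intervention) = -3
  H = 274 − 3·64 + 5·(-3) = 67
Change in H: 67 − 522 = -455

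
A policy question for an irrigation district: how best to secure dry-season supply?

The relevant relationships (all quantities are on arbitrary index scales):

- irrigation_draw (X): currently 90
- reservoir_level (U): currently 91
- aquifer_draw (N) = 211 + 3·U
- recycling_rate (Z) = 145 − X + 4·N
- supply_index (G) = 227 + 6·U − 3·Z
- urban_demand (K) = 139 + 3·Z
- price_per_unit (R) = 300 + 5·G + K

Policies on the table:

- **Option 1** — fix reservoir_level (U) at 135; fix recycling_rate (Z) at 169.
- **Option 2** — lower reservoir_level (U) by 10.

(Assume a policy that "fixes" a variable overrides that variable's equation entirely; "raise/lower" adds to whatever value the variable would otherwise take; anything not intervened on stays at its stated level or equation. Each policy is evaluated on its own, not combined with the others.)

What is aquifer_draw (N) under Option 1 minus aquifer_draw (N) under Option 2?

Option 1 (U := 135, Z := 169):
  U = 135
  N = 211 + 3·135 = 616
Option 2 (U − 10):
  U = 91 − 10 = 81
  N = 211 + 3·81 = 454
N: 616 − 454 = 162

162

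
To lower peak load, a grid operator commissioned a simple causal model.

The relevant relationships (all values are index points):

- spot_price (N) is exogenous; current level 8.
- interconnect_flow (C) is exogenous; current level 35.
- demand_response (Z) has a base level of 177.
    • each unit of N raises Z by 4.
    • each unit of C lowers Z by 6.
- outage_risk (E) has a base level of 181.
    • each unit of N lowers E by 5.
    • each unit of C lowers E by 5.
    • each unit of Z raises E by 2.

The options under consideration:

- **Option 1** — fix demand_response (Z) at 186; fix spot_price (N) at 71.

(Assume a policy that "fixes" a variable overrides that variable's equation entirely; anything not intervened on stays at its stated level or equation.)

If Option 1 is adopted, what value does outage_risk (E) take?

23

Option 1 (Z := 186, N := 71):
  N = 71
  C = 35
  Z = 186
  E = 181 − 5·71 − 5·35 + 2·186 = 23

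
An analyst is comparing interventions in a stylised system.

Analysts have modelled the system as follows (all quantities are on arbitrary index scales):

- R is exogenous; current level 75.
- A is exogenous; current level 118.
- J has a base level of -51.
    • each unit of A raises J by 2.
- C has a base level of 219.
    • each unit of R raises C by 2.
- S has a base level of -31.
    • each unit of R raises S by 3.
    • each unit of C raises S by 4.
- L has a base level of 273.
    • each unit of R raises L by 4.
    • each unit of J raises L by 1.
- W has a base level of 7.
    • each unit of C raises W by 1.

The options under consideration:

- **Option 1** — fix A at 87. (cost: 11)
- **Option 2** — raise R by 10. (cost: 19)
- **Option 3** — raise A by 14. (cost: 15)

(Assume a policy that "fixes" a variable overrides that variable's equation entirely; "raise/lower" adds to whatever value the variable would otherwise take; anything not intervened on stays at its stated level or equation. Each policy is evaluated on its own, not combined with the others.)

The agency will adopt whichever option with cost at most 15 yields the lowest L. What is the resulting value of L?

Option 1 (A := 87):
  R = 75
  A = 87
  J = -51 + 2·87 = 123
  L = 273 + 4·75 + 123 = 696
Option 3 (A + 14):
  R = 75
  A = 118 + 14 = 132
  J = -51 + 2·132 = 213
  L = 273 + 4·75 + 213 = 786
Comparing — Option 1: L=696, Option 3: L=786. Lowest is 696 (Option 1).

696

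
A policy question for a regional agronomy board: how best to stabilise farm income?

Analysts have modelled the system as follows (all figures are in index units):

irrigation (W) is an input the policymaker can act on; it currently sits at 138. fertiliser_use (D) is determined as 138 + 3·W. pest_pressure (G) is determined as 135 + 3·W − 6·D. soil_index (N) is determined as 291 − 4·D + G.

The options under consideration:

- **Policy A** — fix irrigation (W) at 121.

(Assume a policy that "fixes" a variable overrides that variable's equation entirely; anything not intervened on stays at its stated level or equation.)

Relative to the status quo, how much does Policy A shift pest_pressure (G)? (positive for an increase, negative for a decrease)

255

Baseline:
  W = 138
  D = 138 + 3·138 = 552
  G = 135 + 3·138 − 6·552 = -2763
Policy A (W := 121):
  W = 121
  D = 138 + 3·121 = 501
  G = 135 + 3·121 − 6·501 = -2508
Change in G: -2508 − (-2763) = 255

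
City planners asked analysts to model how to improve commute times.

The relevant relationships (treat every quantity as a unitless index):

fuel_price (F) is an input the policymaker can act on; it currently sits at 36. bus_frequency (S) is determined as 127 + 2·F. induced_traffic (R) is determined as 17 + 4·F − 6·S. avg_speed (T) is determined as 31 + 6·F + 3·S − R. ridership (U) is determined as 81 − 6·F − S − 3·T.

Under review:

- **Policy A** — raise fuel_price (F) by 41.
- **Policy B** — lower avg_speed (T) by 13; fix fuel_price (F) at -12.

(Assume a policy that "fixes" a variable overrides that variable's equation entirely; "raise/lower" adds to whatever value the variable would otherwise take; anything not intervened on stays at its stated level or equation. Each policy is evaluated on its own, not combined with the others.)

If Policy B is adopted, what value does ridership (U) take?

-2662

Policy B (T − 13, F := -12):
  F = -12
  S = 127 + 2·(-12) = 103
  R = 17 + 4·(-12) − 6·103 = -649
  T = 31 + 6·(-12) + 3·103 − (-649) (−13 from intervention) = 904
  U = 81 − 6·(-12) − 103 − 3·904 = -2662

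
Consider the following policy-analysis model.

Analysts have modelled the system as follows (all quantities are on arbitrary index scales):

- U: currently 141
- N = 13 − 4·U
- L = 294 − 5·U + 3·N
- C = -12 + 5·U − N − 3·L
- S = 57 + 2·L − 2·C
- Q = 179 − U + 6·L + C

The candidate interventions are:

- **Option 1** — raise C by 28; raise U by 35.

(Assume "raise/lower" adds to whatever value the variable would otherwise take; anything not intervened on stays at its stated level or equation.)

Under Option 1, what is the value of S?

-24389

Option 1 (C + 28, U + 35):
  U = 141 + 35 = 176
  N = 13 − 4·176 = -691
  L = 294 − 5·176 + 3·(-691) = -2659
  C = -12 + 5·176 − (-691) − 3·(-2659) (+28 from intervention) = 9564
  S = 57 + 2·(-2659) − 2·9564 = -24389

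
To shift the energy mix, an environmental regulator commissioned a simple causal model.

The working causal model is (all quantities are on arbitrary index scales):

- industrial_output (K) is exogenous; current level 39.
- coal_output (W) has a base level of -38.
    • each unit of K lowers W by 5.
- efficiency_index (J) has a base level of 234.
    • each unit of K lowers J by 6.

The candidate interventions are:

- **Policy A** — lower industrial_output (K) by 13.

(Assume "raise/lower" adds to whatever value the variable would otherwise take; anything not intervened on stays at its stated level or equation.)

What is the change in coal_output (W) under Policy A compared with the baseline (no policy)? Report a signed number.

65

Baseline:
  K = 39
  W = -38 − 5·39 = -233
Policy A (K − 13):
  K = 39 − 13 = 26
  W = -38 − 5·26 = -168
Change in W: -168 − (-233) = 65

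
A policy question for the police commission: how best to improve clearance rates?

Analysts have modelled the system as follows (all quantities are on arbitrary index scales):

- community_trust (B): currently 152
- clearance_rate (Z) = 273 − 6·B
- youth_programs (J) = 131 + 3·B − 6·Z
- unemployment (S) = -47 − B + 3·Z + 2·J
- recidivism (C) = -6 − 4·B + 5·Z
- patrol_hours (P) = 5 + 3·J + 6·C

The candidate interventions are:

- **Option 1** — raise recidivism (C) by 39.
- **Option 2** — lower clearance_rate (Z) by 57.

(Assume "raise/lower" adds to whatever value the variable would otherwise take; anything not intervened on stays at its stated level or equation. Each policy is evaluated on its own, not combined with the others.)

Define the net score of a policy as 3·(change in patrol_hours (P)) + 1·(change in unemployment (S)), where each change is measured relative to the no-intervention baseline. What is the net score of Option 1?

Baseline:
  B = 152
  Z = 273 − 6·152 = -639
  J = 131 + 3·152 − 6·(-639) = 4421
  S = -47 − 152 + 3·(-639) + 2·4421 = 6726
  C = -6 − 4·152 + 5·(-639) = -3809
  P = 5 + 3·4421 + 6·(-3809) = -9586
Option 1 (C + 39):
  B = 152
  Z = 273 − 6·152 = -639
  J = 131 + 3·152 − 6·(-639) = 4421
  S = -47 − 152 + 3·(-639) + 2·4421 = 6726
  C = -6 − 4·152 + 5·(-639) (+39 from intervention) = -3770
  P = 5 + 3·4421 + 6·(-3770) = -9352
ΔP = -9352 − (-9586) = 234; ΔS = 6726 − 6726 = 0
Score = 3·234 + 1·0 = 702

702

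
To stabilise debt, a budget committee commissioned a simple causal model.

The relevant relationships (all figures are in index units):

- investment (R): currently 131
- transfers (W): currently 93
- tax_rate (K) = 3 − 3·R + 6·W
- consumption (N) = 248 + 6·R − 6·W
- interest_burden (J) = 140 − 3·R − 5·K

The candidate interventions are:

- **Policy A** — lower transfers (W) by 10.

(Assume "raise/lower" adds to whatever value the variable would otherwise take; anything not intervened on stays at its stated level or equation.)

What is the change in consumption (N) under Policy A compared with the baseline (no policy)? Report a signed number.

Baseline:
  R = 131
  W = 93
  N = 248 + 6·131 − 6·93 = 476
Policy A (W − 10):
  R = 131
  W = 93 − 10 = 83
  N = 248 + 6·131 − 6·83 = 536
Change in N: 536 − 476 = 60

60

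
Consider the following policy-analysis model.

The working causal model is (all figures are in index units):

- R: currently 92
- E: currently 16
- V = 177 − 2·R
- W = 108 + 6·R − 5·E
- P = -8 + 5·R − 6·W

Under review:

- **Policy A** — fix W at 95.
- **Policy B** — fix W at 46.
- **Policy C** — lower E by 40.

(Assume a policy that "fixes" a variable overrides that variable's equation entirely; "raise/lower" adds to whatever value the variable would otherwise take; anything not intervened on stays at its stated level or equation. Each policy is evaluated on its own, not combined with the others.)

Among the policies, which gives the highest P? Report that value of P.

Policy A (W := 95):
  R = 92
  E = 16
  W = 95
  P = -8 + 5·92 − 6·95 = -118
Policy B (W := 46):
  R = 92
  E = 16
  W = 46
  P = -8 + 5·92 − 6·46 = 176
Policy C (E − 40):
  R = 92
  E = 16 − 40 = -24
  W = 108 + 6·92 − 5·(-24) = 780
  P = -8 + 5·92 − 6·780 = -4228
Comparing — Policy A: P=-118, Policy B: P=176, Policy C: P=-4228. Highest is 176 (Policy B).

176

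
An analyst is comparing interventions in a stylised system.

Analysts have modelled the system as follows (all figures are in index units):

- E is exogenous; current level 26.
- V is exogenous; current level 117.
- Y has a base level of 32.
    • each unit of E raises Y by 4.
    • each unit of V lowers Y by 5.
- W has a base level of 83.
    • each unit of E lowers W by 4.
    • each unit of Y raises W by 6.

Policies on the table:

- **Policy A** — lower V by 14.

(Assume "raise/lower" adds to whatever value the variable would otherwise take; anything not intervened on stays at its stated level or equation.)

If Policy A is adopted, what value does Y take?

Policy A (V − 14):
  E = 26
  V = 117 − 14 = 103
  Y = 32 + 4·26 − 5·103 = -379

-379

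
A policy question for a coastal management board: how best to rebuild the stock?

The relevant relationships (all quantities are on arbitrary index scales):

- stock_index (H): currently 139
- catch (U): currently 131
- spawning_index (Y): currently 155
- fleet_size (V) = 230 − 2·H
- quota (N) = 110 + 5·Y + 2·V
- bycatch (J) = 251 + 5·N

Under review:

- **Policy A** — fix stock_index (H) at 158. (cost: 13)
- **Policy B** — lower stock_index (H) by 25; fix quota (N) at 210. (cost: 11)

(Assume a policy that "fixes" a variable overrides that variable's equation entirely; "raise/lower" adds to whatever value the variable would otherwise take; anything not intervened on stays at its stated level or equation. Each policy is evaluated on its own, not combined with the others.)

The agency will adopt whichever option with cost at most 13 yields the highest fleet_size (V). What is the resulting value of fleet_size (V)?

2

Policy A (H := 158):
  H = 158
  V = 230 − 2·158 = -86
Policy B (H − 25, N := 210):
  H = 139 − 25 = 114
  V = 230 − 2·114 = 2
Comparing — Policy A: V=-86, Policy B: V=2. Highest is 2 (Policy B).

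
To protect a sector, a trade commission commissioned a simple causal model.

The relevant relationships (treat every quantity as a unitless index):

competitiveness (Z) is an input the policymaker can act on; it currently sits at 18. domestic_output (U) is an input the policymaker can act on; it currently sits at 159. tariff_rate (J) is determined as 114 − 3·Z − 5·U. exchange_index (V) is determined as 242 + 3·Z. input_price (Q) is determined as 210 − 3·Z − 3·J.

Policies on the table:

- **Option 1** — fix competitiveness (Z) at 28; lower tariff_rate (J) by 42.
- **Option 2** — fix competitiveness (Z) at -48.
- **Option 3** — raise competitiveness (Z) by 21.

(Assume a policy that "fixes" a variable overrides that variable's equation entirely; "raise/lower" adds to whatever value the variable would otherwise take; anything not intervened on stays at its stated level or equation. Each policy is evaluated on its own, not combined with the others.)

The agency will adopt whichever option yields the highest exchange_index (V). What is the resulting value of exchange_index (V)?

359

Option 1 (Z := 28, J − 42):
  Z = 28
  V = 242 + 3·28 = 326
Option 2 (Z := -48):
  Z = -48
  V = 242 + 3·(-48) = 98
Option 3 (Z + 21):
  Z = 18 + 21 = 39
  V = 242 + 3·39 = 359
Comparing — Option 1: V=326, Option 2: V=98, Option 3: V=359. Highest is 359 (Option 3).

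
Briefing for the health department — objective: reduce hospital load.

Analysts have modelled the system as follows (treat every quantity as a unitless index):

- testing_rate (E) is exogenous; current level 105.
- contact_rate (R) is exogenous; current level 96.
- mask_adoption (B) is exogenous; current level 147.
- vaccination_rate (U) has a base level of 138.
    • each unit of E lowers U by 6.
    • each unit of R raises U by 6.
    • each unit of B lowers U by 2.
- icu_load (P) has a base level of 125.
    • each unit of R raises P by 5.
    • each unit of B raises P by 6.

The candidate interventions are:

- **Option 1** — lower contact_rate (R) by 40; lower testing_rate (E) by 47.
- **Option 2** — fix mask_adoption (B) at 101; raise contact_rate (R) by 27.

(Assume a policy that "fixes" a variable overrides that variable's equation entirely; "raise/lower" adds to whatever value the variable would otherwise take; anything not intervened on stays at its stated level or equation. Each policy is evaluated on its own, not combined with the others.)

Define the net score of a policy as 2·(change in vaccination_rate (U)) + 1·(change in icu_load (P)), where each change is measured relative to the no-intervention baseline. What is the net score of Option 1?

-116

Baseline:
  E = 105
  R = 96
  B = 147
  U = 138 − 6·105 + 6·96 − 2·147 = -210
  P = 125 + 5·96 + 6·147 = 1487
Option 1 (R − 40, E − 47):
  E = 105 − 47 = 58
  R = 96 − 40 = 56
  B = 147
  U = 138 − 6·58 + 6·56 − 2·147 = -168
  P = 125 + 5·56 + 6·147 = 1287
ΔU = -168 − (-210) = 42; ΔP = 1287 − 1487 = -200
Score = 2·42 + 1·(-200) = -116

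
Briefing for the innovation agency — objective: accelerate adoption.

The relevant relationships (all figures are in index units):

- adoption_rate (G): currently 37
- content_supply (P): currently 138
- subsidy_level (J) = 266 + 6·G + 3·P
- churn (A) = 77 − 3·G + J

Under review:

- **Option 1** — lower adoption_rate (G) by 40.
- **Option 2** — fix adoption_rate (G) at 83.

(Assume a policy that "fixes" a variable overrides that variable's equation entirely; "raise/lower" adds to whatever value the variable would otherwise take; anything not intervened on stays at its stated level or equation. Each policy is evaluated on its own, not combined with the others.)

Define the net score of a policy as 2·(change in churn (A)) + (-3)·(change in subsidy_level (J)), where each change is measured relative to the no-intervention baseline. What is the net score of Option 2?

-552

Baseline:
  G = 37
  P = 138
  J = 266 + 6·37 + 3·138 = 902
  A = 77 − 3·37 + 902 = 868
Option 2 (G := 83):
  G = 83
  P = 138
  J = 266 + 6·83 + 3·138 = 1178
  A = 77 − 3·83 + 1178 = 1006
ΔA = 1006 − 868 = 138; ΔJ = 1178 − 902 = 276
Score = 2·138 + (-3)·276 = -552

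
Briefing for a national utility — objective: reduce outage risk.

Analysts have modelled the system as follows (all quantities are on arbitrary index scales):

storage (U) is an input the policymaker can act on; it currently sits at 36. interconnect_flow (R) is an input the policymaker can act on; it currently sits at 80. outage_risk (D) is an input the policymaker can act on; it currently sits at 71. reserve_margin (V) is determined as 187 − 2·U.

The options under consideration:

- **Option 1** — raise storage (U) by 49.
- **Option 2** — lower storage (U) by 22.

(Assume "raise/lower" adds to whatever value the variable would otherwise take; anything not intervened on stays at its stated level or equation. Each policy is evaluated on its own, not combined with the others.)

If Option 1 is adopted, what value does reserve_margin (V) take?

17

Option 1 (U + 49):
  U = 36 + 49 = 85
  V = 187 − 2·85 = 17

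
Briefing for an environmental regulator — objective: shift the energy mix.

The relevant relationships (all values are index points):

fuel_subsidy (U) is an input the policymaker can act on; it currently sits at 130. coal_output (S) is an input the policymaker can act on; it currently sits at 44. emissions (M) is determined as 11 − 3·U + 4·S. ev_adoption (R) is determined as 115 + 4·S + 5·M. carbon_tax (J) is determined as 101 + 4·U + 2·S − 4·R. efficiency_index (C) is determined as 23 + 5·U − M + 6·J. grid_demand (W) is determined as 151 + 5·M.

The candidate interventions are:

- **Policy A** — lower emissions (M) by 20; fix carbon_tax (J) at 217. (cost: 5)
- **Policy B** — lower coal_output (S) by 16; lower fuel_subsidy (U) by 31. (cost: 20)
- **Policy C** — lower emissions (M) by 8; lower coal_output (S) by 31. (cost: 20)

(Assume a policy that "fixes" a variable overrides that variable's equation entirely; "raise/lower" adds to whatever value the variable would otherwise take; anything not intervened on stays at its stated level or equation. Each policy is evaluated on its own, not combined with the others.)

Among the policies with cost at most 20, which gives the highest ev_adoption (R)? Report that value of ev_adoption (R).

Policy A (M − 20, J := 217):
  U = 130
  S = 44
  M = 11 − 3·130 + 4·44 (−20 from intervention) = -223
  R = 115 + 4·44 + 5·(-223) = -824
Policy B (S − 16, U − 31):
  U = 130 − 31 = 99
  S = 44 − 16 = 28
  M = 11 − 3·99 + 4·28 = -174
  R = 115 + 4·28 + 5·(-174) = -643
Policy C (M − 8, S − 31):
  U = 130
  S = 44 − 31 = 13
  M = 11 − 3·130 + 4·13 (−8 from intervention) = -335
  R = 115 + 4·13 + 5·(-335) = -1508
Comparing — Policy A: R=-824, Policy B: R=-643, Policy C: R=-1508. Highest is -643 (Policy B).

-643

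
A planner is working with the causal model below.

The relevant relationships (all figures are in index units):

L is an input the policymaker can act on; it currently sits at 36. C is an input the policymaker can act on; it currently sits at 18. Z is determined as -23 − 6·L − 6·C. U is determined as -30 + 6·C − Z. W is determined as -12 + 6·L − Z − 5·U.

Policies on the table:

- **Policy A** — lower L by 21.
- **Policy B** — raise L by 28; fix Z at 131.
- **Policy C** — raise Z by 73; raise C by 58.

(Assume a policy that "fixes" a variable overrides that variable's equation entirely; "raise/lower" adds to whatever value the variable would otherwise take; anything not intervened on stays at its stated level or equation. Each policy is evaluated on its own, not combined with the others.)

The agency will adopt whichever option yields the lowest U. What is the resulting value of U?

-53

Policy A (L − 21):
  L = 36 − 21 = 15
  C = 18
  Z = -23 − 6·15 − 6·18 = -221
  U = -30 + 6·18 − (-221) = 299
Policy B (L + 28, Z := 131):
  L = 36 + 28 = 64
  C = 18
  Z = 131
  U = -30 + 6·18 − 131 = -53
Policy C (Z + 73, C + 58):
  L = 36
  C = 18 + 58 = 76
  Z = -23 − 6·36 − 6·76 (+73 from intervention) = -622
  U = -30 + 6·76 − (-622) = 1048
Comparing — Policy A: U=299, Policy B: U=-53, Policy C: U=1048. Lowest is -53 (Policy B).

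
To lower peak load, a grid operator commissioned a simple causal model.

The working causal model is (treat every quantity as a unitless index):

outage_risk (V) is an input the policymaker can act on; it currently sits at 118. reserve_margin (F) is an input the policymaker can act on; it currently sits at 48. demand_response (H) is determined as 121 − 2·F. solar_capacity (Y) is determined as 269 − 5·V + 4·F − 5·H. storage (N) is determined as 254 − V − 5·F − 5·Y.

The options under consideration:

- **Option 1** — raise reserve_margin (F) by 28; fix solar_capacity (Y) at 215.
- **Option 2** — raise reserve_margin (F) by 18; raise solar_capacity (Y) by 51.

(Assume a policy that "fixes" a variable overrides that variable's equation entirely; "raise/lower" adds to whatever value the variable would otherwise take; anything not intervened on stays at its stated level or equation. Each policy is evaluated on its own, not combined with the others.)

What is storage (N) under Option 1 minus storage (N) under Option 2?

Option 1 (F + 28, Y := 215):
  V = 118
  F = 48 + 28 = 76
  H = 121 − 2·76 = -31
  Y = 215
  N = 254 − 118 − 5·76 − 5·215 = -1319
Option 2 (F + 18, Y + 51):
  V = 118
  F = 48 + 18 = 66
  H = 121 − 2·66 = -11
  Y = 269 − 5·118 + 4·66 − 5·(-11) (+51 from intervention) = 49
  N = 254 − 118 − 5·66 − 5·49 = -439
N: -1319 − (-439) = -880

-880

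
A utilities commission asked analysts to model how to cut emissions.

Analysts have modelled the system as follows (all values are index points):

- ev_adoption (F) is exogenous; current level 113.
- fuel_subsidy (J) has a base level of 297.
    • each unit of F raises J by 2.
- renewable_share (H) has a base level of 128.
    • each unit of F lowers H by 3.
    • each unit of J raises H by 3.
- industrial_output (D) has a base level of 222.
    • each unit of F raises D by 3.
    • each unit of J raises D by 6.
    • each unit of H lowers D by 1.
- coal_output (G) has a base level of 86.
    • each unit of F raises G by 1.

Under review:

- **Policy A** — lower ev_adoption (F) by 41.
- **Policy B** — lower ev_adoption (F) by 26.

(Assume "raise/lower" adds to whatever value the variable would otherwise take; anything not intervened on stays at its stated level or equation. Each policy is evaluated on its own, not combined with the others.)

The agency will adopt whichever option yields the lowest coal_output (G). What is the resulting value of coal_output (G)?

Policy A (F − 41):
  F = 113 − 41 = 72
  G = 86 + 72 = 158
Policy B (F − 26):
  F = 113 − 26 = 87
  G = 86 + 87 = 173
Comparing — Policy A: G=158, Policy B: G=173. Lowest is 158 (Policy A).

158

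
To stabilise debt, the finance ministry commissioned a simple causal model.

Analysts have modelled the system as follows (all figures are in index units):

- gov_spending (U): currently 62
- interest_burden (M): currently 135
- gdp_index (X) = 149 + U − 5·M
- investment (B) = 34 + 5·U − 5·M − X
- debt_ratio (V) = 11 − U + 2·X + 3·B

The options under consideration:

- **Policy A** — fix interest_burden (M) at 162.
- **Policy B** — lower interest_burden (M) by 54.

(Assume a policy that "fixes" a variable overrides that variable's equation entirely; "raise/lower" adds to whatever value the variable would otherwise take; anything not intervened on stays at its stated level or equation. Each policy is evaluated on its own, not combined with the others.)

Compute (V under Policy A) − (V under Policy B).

-810

Policy A (M := 162):
  U = 62
  M = 162
  X = 149 + 62 − 5·162 = -599
  B = 34 + 5·62 − 5·162 − (-599) = 133
  V = 11 − 62 + 2·(-599) + 3·133 = -850
Policy B (M − 54):
  U = 62
  M = 135 − 54 = 81
  X = 149 + 62 − 5·81 = -194
  B = 34 + 5·62 − 5·81 − (-194) = 133
  V = 11 − 62 + 2·(-194) + 3·133 = -40
V: -850 − (-40) = -810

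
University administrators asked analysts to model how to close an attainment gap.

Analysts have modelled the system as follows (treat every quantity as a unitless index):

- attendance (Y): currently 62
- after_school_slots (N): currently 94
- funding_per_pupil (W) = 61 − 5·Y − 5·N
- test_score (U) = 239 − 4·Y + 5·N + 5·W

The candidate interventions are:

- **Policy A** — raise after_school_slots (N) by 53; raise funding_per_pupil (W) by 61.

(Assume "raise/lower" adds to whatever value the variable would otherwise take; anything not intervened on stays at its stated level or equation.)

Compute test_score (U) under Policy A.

-3889

Policy A (N + 53, W + 61):
  Y = 62
  N = 94 + 53 = 147
  W = 61 − 5·62 − 5·147 (+61 from intervention) = -923
  U = 239 − 4·62 + 5·147 + 5·(-923) = -3889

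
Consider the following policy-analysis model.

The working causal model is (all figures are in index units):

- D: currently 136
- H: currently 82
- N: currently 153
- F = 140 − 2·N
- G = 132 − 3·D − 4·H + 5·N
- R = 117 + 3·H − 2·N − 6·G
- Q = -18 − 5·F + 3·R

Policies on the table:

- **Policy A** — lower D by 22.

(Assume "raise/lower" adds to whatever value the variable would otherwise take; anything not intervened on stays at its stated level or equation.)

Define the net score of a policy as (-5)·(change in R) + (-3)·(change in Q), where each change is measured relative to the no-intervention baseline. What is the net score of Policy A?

5544

Baseline:
  D = 136
  H = 82
  N = 153
  F = 140 − 2·153 = -166
  G = 132 − 3·136 − 4·82 + 5·153 = 161
  R = 117 + 3·82 − 2·153 − 6·161 = -909
  Q = -18 − 5·(-166) + 3·(-909) = -1915
Policy A (D − 22):
  D = 136 − 22 = 114
  H = 82
  N = 153
  F = 140 − 2·153 = -166
  G = 132 − 3·114 − 4·82 + 5·153 = 227
  R = 117 + 3·82 − 2·153 − 6·227 = -1305
  Q = -18 − 5·(-166) + 3·(-1305) = -3103
ΔR = -1305 − (-909) = -396; ΔQ = -3103 − (-1915) = -1188
Score = (-5)·(-396) + (-3)·(-1188) = 5544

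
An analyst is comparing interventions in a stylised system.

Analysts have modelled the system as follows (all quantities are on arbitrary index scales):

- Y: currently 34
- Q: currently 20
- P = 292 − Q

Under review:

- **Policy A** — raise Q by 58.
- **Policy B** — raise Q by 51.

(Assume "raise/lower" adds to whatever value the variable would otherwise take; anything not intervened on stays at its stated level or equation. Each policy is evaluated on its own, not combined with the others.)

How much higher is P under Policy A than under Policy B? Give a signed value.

Policy A (Q + 58):
  Q = 20 + 58 = 78
  P = 292 − 78 = 214
Policy B (Q + 51):
  Q = 20 + 51 = 71
  P = 292 − 71 = 221
P: 214 − 221 = -7

-7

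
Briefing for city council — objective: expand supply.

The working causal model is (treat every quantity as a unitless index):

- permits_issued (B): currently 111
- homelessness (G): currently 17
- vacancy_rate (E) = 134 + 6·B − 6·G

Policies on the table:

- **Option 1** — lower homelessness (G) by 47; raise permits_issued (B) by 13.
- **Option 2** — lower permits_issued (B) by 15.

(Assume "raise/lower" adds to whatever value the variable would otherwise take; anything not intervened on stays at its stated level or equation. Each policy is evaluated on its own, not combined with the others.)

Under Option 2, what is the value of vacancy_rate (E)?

608

Option 2 (B − 15):
  B = 111 − 15 = 96
  G = 17
  E = 134 + 6·96 − 6·17 = 608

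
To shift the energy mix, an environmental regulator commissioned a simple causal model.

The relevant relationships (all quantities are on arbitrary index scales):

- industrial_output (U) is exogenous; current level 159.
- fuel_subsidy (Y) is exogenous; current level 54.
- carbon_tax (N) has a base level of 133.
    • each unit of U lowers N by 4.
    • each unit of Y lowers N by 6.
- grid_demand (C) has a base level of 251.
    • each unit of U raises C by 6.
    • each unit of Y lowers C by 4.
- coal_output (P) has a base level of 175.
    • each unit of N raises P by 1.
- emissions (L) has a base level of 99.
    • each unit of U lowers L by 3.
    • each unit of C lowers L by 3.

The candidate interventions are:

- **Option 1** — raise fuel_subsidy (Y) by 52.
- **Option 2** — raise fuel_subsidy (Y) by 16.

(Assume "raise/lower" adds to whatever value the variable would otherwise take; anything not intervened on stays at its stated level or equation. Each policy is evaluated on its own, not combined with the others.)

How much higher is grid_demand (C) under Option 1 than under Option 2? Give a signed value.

Option 1 (Y + 52):
  U = 159
  Y = 54 + 52 = 106
  C = 251 + 6·159 − 4·106 = 781
Option 2 (Y + 16):
  U = 159
  Y = 54 + 16 = 70
  C = 251 + 6·159 − 4·70 = 925
C: 781 − 925 = -144

-144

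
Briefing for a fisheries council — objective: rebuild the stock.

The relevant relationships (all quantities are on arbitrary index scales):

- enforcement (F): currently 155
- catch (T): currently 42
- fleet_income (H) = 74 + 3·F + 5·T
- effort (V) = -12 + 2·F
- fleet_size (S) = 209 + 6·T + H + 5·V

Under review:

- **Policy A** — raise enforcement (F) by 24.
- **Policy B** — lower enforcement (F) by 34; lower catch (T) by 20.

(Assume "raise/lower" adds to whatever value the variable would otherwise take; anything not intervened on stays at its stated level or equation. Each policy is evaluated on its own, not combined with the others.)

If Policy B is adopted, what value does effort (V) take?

230

Policy B (F − 34, T − 20):
  F = 155 − 34 = 121
  V = -12 + 2·121 = 230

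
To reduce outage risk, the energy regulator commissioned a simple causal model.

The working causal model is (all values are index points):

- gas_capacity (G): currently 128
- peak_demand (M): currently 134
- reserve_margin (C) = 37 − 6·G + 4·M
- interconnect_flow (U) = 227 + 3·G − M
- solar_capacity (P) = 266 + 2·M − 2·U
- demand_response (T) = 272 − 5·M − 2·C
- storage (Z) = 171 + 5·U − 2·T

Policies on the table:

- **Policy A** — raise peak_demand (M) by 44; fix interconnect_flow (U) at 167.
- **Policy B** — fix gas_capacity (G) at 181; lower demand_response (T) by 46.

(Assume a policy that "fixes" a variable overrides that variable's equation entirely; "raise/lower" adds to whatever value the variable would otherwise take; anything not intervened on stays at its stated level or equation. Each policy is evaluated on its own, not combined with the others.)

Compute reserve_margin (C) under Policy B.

Policy B (G := 181, T − 46):
  G = 181
  M = 134
  C = 37 − 6·181 + 4·134 = -513

-513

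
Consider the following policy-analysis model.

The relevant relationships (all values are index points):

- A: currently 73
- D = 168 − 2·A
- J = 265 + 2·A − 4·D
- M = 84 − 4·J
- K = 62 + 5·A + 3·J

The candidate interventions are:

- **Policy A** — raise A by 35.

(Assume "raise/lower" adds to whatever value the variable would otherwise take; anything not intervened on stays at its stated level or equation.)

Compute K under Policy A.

2621

Policy A (A + 35):
  A = 73 + 35 = 108
  D = 168 − 2·108 = -48
  J = 265 + 2·108 − 4·(-48) = 673
  K = 62 + 5·108 + 3·673 = 2621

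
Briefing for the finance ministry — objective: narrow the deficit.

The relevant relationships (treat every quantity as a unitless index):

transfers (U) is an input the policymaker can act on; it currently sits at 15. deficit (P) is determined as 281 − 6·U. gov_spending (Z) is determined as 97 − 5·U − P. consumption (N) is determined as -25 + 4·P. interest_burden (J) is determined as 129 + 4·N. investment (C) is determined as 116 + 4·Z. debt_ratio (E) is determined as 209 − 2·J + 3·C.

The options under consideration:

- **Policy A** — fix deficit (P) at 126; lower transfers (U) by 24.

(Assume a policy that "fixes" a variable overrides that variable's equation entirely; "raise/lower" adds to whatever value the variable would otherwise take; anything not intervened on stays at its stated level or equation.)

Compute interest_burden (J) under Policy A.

2045

Policy A (P := 126, U − 24):
  U = 15 − 24 = -9
  P = 126
  N = -25 + 4·126 = 479
  J = 129 + 4·479 = 2045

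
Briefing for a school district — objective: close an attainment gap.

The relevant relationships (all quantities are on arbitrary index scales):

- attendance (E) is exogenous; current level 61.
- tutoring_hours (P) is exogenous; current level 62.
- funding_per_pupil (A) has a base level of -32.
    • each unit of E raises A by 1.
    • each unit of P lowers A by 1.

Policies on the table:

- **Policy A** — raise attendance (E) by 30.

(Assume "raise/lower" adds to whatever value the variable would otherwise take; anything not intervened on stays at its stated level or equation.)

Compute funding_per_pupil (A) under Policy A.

-3

Policy A (E + 30):
  E = 61 + 30 = 91
  P = 62
  A = -32 + 91 − 62 = -3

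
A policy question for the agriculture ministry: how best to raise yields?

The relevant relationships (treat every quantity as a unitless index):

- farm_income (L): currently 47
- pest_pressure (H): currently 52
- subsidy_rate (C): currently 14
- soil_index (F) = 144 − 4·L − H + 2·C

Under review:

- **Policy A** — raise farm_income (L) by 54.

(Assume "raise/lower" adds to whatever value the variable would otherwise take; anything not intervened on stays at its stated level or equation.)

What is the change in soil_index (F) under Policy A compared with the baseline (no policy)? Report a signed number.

-216

Baseline:
  L = 47
  H = 52
  C = 14
  F = 144 − 4·47 − 52 + 2·14 = -68
Policy A (L + 54):
  L = 47 + 54 = 101
  H = 52
  C = 14
  F = 144 − 4·101 − 52 + 2·14 = -284
Change in F: -284 − (-68) = -216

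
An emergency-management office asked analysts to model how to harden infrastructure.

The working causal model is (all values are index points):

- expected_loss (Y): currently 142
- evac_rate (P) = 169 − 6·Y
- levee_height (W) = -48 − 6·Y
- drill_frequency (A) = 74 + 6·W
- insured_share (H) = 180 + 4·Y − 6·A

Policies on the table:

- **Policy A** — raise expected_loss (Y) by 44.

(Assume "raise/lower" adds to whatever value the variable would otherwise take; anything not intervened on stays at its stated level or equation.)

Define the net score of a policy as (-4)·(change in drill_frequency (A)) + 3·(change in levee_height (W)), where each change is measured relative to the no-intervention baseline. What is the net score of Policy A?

5544

Baseline:
  Y = 142
  W = -48 − 6·142 = -900
  A = 74 + 6·(-900) = -5326
Policy A (Y + 44):
  Y = 142 + 44 = 186
  W = -48 − 6·186 = -1164
  A = 74 + 6·(-1164) = -6910
ΔA = -6910 − (-5326) = -1584; ΔW = -1164 − (-900) = -264
Score = (-4)·(-1584) + 3·(-264) = 5544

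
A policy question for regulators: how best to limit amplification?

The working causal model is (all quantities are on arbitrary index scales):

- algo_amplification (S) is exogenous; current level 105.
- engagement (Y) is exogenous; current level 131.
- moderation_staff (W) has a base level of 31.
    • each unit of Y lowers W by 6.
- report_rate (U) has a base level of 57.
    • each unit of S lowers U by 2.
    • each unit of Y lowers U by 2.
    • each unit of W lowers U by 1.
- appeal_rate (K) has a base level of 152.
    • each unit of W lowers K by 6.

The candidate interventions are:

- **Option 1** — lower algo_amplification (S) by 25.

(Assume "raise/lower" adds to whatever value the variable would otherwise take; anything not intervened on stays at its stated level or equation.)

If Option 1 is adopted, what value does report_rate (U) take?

390

Option 1 (S − 25):
  S = 105 − 25 = 80
  Y = 131
  W = 31 − 6·131 = -755
  U = 57 − 2·80 − 2·131 − (-755) = 390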